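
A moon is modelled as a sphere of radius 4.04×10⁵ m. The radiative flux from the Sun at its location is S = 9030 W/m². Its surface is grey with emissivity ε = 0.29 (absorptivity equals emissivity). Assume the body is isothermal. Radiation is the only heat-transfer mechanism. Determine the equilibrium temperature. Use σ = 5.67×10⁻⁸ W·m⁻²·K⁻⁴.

T ≈ 447 K

At equilibrium, absorbed power = emitted power.
Absorbing cross-section = πr² = 5.128×10¹¹ m²; emitting surface = 4πr² = 2.051×10¹² m² (ratio 4).
εS·A_cross = εσ·A_surf·T⁴  ⇒  T⁴ = S/(4σ)   (ε cancels).
T⁴ = 9030/(4·5.67×10⁻⁸) = 3.981×10¹⁰ K⁴.
T = (3.981×10¹⁰)^(1/4).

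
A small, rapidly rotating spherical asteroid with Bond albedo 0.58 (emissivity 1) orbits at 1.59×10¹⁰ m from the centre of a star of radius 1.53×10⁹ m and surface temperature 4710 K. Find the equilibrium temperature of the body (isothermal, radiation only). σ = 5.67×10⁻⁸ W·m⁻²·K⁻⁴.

The star's surface emits σT_*⁴; at distance d the flux is S = σT_*⁴(R_*/d)².
S = 5.67×10⁻⁸·(4710)⁴·(1.53×10⁹/1.59×10¹⁰)² = 2.584×10⁵ W/m².
For an isothermal sphere T⁴ = (1−a)S/(4σ) = 4.785×10¹¹ K⁴.

T ≈ 832 K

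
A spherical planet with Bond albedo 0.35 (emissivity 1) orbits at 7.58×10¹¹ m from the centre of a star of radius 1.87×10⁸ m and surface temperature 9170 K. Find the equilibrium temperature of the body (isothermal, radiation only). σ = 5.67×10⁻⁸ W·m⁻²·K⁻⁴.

The star's surface emits σT_*⁴; at distance d the flux is S = σT_*⁴(R_*/d)².
S = 5.67×10⁻⁸·(9170)⁴·(1.87×10⁸/7.58×10¹¹)² = 24.40 W/m².
For an isothermal sphere T⁴ = (1−a)S/(4σ) = 6.993×10⁷ K⁴.

T ≈ 91.4 K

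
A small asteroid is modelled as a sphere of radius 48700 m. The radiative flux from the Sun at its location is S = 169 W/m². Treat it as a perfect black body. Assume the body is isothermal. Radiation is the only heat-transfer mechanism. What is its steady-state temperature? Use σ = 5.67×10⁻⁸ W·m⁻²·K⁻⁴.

T ≈ 165 K

At equilibrium, absorbed power = emitted power.
Absorbing cross-section = πr² = 7.451×10⁹ m²; emitting surface = 4πr² = 2.980×10¹⁰ m² (ratio 4).
S·A_cross = εσ·A_surf·T⁴  ⇒  T⁴ = S/(4σ).
T⁴ = 1.00·169/(4·5.67×10⁻⁸) = 7.451×10⁸ K⁴.
T = (7.451×10⁸)^(1/4).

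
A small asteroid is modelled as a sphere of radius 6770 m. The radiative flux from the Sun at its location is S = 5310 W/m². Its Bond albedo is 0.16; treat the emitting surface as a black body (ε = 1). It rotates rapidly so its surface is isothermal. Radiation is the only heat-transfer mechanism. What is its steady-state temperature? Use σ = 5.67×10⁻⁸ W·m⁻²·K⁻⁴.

At equilibrium, absorbed power = emitted power.
Absorbing cross-section = πr² = 1.440×10⁸ m²; emitting surface = 4πr² = 5.760×10⁸ m² (ratio 4).
(1−a)S·A_cross = εσ·A_surf·T⁴  ⇒  T⁴ = (1−a)S/(4σ).
T⁴ = 0.840·5310/(4·5.67×10⁻⁸) = 1.967×10¹⁰ K⁴.
T = (1.967×10¹⁰)^(1/4).

T ≈ 374 K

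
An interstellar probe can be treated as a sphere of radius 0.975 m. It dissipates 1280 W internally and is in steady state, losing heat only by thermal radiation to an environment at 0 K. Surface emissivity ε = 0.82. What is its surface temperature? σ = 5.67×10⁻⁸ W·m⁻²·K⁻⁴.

Steady state: internal power = radiated power, P = εσA T⁴.
Radiating area A = 4πr² = 11.95 m².
T⁴ = P/(εσA) = 1280/(0.82·5.67×10⁻⁸·11.95) = 2.305×10⁹ K⁴.
T = (2.305×10⁹)^(1/4).

T ≈ 219 K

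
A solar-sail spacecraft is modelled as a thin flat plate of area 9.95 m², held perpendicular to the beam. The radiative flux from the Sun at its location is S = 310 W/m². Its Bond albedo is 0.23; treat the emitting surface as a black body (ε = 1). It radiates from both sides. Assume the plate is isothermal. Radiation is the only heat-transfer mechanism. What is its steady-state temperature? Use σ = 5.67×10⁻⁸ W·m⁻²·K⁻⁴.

T ≈ 214 K

At equilibrium, absorbed power = emitted power.
Absorbing cross-section = A = 9.950 m²; emitting surface = 2A = 19.90 m² (ratio 2).
(1−a)S·A_cross = εσ·A_surf·T⁴  ⇒  T⁴ = (1−a)S/(2σ).
T⁴ = 0.770·310/(2·5.67×10⁻⁸) = 2.105×10⁹ K⁴.
T = (2.105×10⁹)^(1/4).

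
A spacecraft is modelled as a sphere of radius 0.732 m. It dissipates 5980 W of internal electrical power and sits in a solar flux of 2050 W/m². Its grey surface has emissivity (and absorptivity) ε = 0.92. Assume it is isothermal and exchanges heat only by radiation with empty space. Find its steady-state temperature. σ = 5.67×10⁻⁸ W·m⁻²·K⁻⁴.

T ≈ 402 K

At steady state, absorbed solar power + internal power = radiated power.
Absorbed: α·S·A_cross = 0.92·2050·1.683 = 3175 W (cross-section πr²).
Total input = 3175 + 5980 = 9155 W.
Radiated: εσ·A_surf·T⁴ with A_surf = 4πr² = 6.733 m².
T⁴ = 9155/(0.92·5.67×10⁻⁸·6.733) = 2.606×10¹⁰ K⁴.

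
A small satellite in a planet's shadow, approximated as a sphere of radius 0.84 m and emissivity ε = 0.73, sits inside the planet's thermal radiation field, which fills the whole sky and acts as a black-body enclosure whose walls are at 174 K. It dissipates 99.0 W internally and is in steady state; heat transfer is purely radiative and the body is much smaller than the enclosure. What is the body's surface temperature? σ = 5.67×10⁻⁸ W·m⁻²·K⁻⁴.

T ≈ 186 K

For a small grey body in a large enclosure, net radiated power = εσA(T⁴ − T_w⁴).
Steady state: P = εσA(T⁴ − T_w⁴) with A = 4πr² = 8.867 m².
T⁴ = P/(εσA) + T_w⁴ = 99.0/(0.73·5.67×10⁻⁸·8.867) + (174)⁴
    = 2.697×10⁸ + 9.166×10⁸ = 1.186×10⁹ K⁴.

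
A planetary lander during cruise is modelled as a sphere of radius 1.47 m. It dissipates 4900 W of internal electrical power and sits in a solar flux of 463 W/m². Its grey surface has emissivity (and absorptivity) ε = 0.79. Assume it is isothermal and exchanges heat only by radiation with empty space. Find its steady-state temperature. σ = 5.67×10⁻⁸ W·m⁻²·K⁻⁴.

T ≈ 279 K

At steady state, absorbed solar power + internal power = radiated power.
Absorbed: α·S·A_cross = 0.79·463·6.789 = 2483 W (cross-section πr²).
Total input = 2483 + 4900 = 7383 W.
Radiated: εσ·A_surf·T⁴ with A_surf = 4πr² = 27.15 m².
T⁴ = 7383/(0.79·5.67×10⁻⁸·27.15) = 6.070×10⁹ K⁴.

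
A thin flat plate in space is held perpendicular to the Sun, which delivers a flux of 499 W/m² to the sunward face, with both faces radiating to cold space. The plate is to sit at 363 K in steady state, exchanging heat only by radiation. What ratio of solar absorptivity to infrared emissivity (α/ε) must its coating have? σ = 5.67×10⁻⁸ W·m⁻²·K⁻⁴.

α/ε ≈ 3.95

Balance: αS·A = εσ·2A·T⁴ ⇒ α/ε = 2σT⁴/S.
α/ε = 2·5.67×10⁻⁸·(363)⁴/499 = 2·5.67×10⁻⁸·1.736×10¹⁰/499.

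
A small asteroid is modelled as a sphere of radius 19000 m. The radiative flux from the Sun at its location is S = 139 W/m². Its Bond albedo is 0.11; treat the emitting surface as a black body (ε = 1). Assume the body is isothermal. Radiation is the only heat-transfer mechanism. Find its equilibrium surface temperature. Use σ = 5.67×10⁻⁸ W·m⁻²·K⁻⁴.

At equilibrium, absorbed power = emitted power.
Absorbing cross-section = πr² = 1.134×10⁹ m²; emitting surface = 4πr² = 4.536×10⁹ m² (ratio 4).
(1−a)S·A_cross = εσ·A_surf·T⁴  ⇒  T⁴ = (1−a)S/(4σ).
T⁴ = 0.890·139/(4·5.67×10⁻⁸) = 5.455×10⁸ K⁴.
T = (5.455×10⁸)^(1/4).

T ≈ 153 K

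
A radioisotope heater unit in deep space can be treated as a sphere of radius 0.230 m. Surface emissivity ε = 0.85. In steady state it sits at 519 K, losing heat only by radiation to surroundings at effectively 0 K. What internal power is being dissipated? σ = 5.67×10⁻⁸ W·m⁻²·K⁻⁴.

P ≈ 2320 W

Steady state: P = εσA T⁴.
A = 4πr² = 0.6648 m²; T⁴ = (519)⁴ = 7.256×10¹⁰ K⁴.
P = 0.85 × 5.67×10⁻⁸ × 0.6648 × 7.256×10¹⁰.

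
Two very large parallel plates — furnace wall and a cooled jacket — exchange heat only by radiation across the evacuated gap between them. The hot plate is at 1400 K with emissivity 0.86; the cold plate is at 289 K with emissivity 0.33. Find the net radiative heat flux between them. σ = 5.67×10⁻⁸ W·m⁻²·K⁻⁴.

q ≈ 68100 W/m²

For two infinite grey parallel plates, q = σ(T₁⁴ − T₂⁴)/(1/ε₁ + 1/ε₂ − 1).
T₁⁴ − T₂⁴ = 3.842×10¹² − 6.976×10⁹ = 3.835×10¹² K⁴.
1/ε₁ + 1/ε₂ − 1 = 1.163 + 3.030 − 1 = 3.193.
q = 5.67×10⁻⁸ × 3.835×10¹² / 3.193.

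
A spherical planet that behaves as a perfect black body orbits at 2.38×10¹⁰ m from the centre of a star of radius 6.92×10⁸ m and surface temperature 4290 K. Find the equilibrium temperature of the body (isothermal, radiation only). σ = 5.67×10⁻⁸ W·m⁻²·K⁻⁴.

The star's surface emits σT_*⁴; at distance d the flux is S = σT_*⁴(R_*/d)².
S = 5.67×10⁻⁸·(4290)⁴·(6.92×10⁸/2.38×10¹⁰)² = 16240 W/m².
For an isothermal sphere T⁴ = (1−a)S/(4σ) = 7.159×10¹⁰ K⁴.

T ≈ 517 K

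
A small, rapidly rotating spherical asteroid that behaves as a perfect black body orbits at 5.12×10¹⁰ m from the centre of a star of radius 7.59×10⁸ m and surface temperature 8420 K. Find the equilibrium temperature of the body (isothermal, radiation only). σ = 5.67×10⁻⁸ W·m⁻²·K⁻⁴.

The star's surface emits σT_*⁴; at distance d the flux is S = σT_*⁴(R_*/d)².
S = 5.67×10⁻⁸·(8420)⁴·(7.59×10⁸/5.12×10¹⁰)² = 62630 W/m².
For an isothermal sphere T⁴ = (1−a)S/(4σ) = 2.761×10¹¹ K⁴.

T ≈ 725 K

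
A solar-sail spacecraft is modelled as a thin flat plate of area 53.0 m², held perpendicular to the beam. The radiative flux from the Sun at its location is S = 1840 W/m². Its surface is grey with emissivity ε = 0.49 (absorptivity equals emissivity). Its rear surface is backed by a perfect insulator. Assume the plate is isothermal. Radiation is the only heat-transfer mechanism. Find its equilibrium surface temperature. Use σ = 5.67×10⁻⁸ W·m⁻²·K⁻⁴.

At equilibrium, absorbed power = emitted power.
Absorbing cross-section = A = 53.00 m²; emitting surface = A = 53.00 m² (ratio 1).
εS·A_cross = εσ·A_surf·T⁴  ⇒  T⁴ = S/(1σ)   (ε cancels).
T⁴ = 1840/(1·5.67×10⁻⁸) = 3.245×10¹⁰ K⁴.
T = (3.245×10¹⁰)^(1/4).

T ≈ 424 K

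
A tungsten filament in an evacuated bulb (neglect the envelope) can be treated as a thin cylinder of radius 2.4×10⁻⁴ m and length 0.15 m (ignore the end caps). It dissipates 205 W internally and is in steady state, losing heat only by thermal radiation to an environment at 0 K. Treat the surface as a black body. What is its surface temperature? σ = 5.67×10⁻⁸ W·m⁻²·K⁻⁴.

T ≈ 2000 K

Steady state: internal power = radiated power, P = εσA T⁴.
Radiating area A = 2πrL = 2.262×10⁻⁴ m².
T⁴ = P/(εσA) = 205/(1.0·5.67×10⁻⁸·2.262×10⁻⁴) = 1.598×10¹³ K⁴.
T = (1.598×10¹³)^(1/4).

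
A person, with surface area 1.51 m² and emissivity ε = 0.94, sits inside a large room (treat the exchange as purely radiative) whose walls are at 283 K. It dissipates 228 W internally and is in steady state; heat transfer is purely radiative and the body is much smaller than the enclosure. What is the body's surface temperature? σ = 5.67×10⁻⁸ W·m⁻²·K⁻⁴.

For a small grey body in a large enclosure, net radiated power = εσA(T⁴ − T_w⁴).
Steady state: P = εσA(T⁴ − T_w⁴) with A = 1.51 m².
T⁴ = P/(εσA) + T_w⁴ = 228/(0.94·5.67×10⁻⁸·1.510) + (283)⁴
    = 2.833×10⁹ + 6.414×10⁹ = 9.247×10⁹ K⁴.

T ≈ 310 K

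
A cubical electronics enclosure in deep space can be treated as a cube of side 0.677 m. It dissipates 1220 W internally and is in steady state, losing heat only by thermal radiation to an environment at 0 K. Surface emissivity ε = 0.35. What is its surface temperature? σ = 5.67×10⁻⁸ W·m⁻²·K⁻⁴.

Steady state: internal power = radiated power, P = εσA T⁴.
Radiating area A = 6L² = 2.750 m².
T⁴ = P/(εσA) = 1220/(0.35·5.67×10⁻⁸·2.750) = 2.236×10¹⁰ K⁴.
T = (2.236×10¹⁰)^(1/4).

T ≈ 387 K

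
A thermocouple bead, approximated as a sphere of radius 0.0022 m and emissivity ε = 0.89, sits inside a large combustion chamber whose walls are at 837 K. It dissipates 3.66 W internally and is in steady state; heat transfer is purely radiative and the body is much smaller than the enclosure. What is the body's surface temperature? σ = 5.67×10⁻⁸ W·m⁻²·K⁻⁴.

For a small grey body in a large enclosure, net radiated power = εσA(T⁴ − T_w⁴).
Steady state: P = εσA(T⁴ − T_w⁴) with A = 4πr² = 6.082×10⁻⁵ m².
T⁴ = P/(εσA) + T_w⁴ = 3.66/(0.89·5.67×10⁻⁸·6.082×10⁻⁵) + (837)⁴
    = 1.192×10¹² + 4.908×10¹¹ = 1.683×10¹² K⁴.

T ≈ 1140 K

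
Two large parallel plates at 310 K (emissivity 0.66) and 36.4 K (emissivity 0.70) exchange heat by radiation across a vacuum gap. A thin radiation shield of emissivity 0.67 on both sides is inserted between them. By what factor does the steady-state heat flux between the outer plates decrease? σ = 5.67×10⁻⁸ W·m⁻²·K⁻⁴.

Without shield: q₀ = σΔ(T⁴)/(1/ε₁+1/ε₂−1) with denominator 1.944.
With shield the two gaps are in series; the resistances add: (1/ε₁+1/ε_s−1)+(1/ε_s+1/ε₂−1) = 2.008+1.921 = 3.929.
Heat-flux ratio q₀/q = 3.929/1.944.

factor ≈ 2.02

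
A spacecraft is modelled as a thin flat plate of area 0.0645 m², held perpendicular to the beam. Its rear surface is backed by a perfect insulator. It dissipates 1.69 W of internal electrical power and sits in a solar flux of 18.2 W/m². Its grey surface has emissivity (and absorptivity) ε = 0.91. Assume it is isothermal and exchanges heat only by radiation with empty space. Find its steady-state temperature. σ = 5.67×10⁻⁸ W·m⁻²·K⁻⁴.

At steady state, absorbed solar power + internal power = radiated power.
Absorbed: α·S·A_cross = 0.91·18.2·0.06450 = 1.068 W (cross-section A).
Total input = 1.068 + 1.69 = 2.758 W.
Radiated: εσ·A_surf·T⁴ with A_surf = A = 0.06450 m².
T⁴ = 2.758/(0.91·5.67×10⁻⁸·0.06450) = 8.288×10⁸ K⁴.

T ≈ 170 K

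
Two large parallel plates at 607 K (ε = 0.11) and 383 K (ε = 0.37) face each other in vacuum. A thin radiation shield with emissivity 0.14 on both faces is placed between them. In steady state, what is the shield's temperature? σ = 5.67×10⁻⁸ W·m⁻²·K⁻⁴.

In steady state the net flux on the hot side equals that on the cold side.
σ(T₁⁴−T_s⁴)/D₁ = σ(T_s⁴−T₂⁴)/D₂, with D₁ = 1/ε₁+1/ε_s−1 = 15.23, D₂ = 1/ε_s+1/ε₂−1 = 8.846.
Solve for T_s⁴: T_s⁴ = (D₂·T₁⁴ + D₁·T₂⁴)/(D₁+D₂) = 6.348×10¹⁰ K⁴.

T_s ≈ 502 K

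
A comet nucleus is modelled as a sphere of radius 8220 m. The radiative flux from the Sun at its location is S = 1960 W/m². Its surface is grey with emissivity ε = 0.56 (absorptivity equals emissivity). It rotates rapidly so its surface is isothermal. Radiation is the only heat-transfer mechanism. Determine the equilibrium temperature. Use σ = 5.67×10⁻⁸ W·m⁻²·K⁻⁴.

T ≈ 305 K

At equilibrium, absorbed power = emitted power.
Absorbing cross-section = πr² = 2.123×10⁸ m²; emitting surface = 4πr² = 8.491×10⁸ m² (ratio 4).
εS·A_cross = εσ·A_surf·T⁴  ⇒  T⁴ = S/(4σ)   (ε cancels).
T⁴ = 1960/(4·5.67×10⁻⁸) = 8.642×10⁹ K⁴.
T = (8.642×10⁹)^(1/4).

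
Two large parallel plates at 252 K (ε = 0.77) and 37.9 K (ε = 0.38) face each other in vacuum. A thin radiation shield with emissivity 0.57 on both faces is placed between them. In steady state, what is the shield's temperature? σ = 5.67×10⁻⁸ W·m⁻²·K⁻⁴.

T_s ≈ 224 K

In steady state the net flux on the hot side equals that on the cold side.
σ(T₁⁴−T_s⁴)/D₁ = σ(T_s⁴−T₂⁴)/D₂, with D₁ = 1/ε₁+1/ε_s−1 = 2.053, D₂ = 1/ε_s+1/ε₂−1 = 3.386.
Solve for T_s⁴: T_s⁴ = (D₂·T₁⁴ + D₁·T₂⁴)/(D₁+D₂) = 2.511×10⁹ K⁴.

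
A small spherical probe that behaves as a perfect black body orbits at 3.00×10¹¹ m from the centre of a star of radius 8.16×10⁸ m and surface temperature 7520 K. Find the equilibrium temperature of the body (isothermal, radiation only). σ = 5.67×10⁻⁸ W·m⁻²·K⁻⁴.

T ≈ 277 K

The star's surface emits σT_*⁴; at distance d the flux is S = σT_*⁴(R_*/d)².
S = 5.67×10⁻⁸·(7520)⁴·(8.16×10⁸/3.00×10¹¹)² = 1342 W/m².
For an isothermal sphere T⁴ = (1−a)S/(4σ) = 5.915×10⁹ K⁴.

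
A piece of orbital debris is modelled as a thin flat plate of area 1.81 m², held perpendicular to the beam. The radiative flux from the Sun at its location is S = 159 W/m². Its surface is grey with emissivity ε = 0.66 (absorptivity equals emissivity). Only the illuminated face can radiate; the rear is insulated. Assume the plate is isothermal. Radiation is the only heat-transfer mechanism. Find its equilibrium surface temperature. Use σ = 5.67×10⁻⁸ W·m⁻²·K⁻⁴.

T ≈ 230 K

At equilibrium, absorbed power = emitted power.
Absorbing cross-section = A = 1.810 m²; emitting surface = A = 1.810 m² (ratio 1).
εS·A_cross = εσ·A_surf·T⁴  ⇒  T⁴ = S/(1σ)   (ε cancels).
T⁴ = 159/(1·5.67×10⁻⁸) = 2.804×10⁹ K⁴.
T = (2.804×10⁹)^(1/4).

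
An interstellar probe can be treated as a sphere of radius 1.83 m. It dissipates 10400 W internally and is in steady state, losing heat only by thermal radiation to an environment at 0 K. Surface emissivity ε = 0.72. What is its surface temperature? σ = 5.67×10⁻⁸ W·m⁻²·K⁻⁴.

Steady state: internal power = radiated power, P = εσA T⁴.
Radiating area A = 4πr² = 42.08 m².
T⁴ = P/(εσA) = 10400/(0.72·5.67×10⁻⁸·42.08) = 6.053×10⁹ K⁴.
T = (6.053×10⁹)^(1/4).

T ≈ 279 K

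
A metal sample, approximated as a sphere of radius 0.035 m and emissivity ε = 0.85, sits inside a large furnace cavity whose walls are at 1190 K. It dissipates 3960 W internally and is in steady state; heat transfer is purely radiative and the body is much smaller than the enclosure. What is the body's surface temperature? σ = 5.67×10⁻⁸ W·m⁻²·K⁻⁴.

T ≈ 1650 K

For a small grey body in a large enclosure, net radiated power = εσA(T⁴ − T_w⁴).
Steady state: P = εσA(T⁴ − T_w⁴) with A = 4πr² = 0.01539 m².
T⁴ = P/(εσA) + T_w⁴ = 3960/(0.85·5.67×10⁻⁸·0.01539) + (1190)⁴
    = 5.338×10¹² + 2.005×10¹² = 7.343×10¹² K⁴.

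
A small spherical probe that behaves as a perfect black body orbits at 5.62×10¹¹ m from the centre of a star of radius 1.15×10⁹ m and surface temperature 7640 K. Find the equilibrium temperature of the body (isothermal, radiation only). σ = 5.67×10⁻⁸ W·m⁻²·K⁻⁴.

T ≈ 244 K

The star's surface emits σT_*⁴; at distance d the flux is S = σT_*⁴(R_*/d)².
S = 5.67×10⁻⁸·(7640)⁴·(1.15×10⁹/5.62×10¹¹)² = 808.9 W/m².
For an isothermal sphere T⁴ = (1−a)S/(4σ) = 3.566×10⁹ K⁴.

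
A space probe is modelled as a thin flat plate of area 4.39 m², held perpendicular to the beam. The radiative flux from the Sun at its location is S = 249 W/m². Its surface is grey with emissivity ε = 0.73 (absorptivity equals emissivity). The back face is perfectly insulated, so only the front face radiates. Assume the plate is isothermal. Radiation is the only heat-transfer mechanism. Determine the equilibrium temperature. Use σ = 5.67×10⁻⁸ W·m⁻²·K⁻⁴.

At equilibrium, absorbed power = emitted power.
Absorbing cross-section = A = 4.390 m²; emitting surface = A = 4.390 m² (ratio 1).
εS·A_cross = εσ·A_surf·T⁴  ⇒  T⁴ = S/(1σ)   (ε cancels).
T⁴ = 249/(1·5.67×10⁻⁸) = 4.392×10⁹ K⁴.
T = (4.392×10⁹)^(1/4).

T ≈ 257 K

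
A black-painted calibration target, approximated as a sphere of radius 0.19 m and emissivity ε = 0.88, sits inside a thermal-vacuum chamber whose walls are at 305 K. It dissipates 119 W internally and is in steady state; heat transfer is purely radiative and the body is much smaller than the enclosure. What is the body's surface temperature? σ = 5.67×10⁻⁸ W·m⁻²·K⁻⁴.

T ≈ 343 K

For a small grey body in a large enclosure, net radiated power = εσA(T⁴ − T_w⁴).
Steady state: P = εσA(T⁴ − T_w⁴) with A = 4πr² = 0.4536 m².
T⁴ = P/(εσA) + T_w⁴ = 119/(0.88·5.67×10⁻⁸·0.4536) + (305)⁴
    = 5.257×10⁹ + 8.654×10⁹ = 1.391×10¹⁰ K⁴.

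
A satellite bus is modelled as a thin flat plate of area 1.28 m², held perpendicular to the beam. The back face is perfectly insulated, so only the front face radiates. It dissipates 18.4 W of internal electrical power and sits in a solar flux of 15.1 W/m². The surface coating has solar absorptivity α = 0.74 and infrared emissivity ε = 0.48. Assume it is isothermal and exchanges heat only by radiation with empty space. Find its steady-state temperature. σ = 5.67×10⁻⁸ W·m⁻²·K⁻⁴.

At steady state, absorbed solar power + internal power = radiated power.
Absorbed: α·S·A_cross = 0.74·15.1·1.280 = 14.30 W (cross-section A).
Total input = 14.30 + 18.4 = 32.70 W.
Radiated: εσ·A_surf·T⁴ with A_surf = A = 1.280 m².
T⁴ = 32.70/(0.48·5.67×10⁻⁸·1.280) = 9.387×10⁸ K⁴.

T ≈ 175 K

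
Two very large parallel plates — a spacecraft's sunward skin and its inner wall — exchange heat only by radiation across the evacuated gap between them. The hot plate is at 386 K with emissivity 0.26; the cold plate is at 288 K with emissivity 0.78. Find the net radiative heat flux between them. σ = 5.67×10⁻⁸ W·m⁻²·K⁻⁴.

q ≈ 210 W/m²

For two infinite grey parallel plates, q = σ(T₁⁴ − T₂⁴)/(1/ε₁ + 1/ε₂ − 1).
T₁⁴ − T₂⁴ = 2.220×10¹⁰ − 6.880×10⁹ = 1.532×10¹⁰ K⁴.
1/ε₁ + 1/ε₂ − 1 = 3.846 + 1.282 − 1 = 4.128.
q = 5.67×10⁻⁸ × 1.532×10¹⁰ / 4.128.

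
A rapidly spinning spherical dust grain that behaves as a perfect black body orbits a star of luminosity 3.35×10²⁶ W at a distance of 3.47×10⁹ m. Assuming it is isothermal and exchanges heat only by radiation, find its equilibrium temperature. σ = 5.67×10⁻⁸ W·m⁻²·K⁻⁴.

T ≈ 1770 K

First find the stellar flux at distance d: S = L/(4πd²) = 3.35×10²⁶/(4π·(3.47×10⁹)²) = 2.214×10⁶ W/m².
For an isothermal sphere, absorbed (1−a)S·πr² = emitted σ·4πr²·T⁴, so T⁴ = (1−a)S/(4σ).
T⁴ = 1.00·2.214×10⁶/(4·5.67×10⁻⁸) = 9.762×10¹² K⁴.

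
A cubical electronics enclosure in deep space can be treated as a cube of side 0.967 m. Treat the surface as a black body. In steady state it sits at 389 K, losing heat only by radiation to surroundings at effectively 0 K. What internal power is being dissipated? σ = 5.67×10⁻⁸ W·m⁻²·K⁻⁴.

P ≈ 7280 W

Steady state: P = εσA T⁴.
A = 6L² = 5.611 m²; T⁴ = (389)⁴ = 2.290×10¹⁰ K⁴.
P = 1.0 × 5.67×10⁻⁸ × 5.611 × 2.290×10¹⁰.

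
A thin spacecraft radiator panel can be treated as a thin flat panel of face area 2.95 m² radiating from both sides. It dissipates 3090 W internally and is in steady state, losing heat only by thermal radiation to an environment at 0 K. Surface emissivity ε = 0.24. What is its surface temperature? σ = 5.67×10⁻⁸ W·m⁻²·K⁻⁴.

Steady state: internal power = radiated power, P = εσA T⁴.
Radiating area A = 2·2.95 = 5.900 m².
T⁴ = P/(εσA) = 3090/(0.24·5.67×10⁻⁸·5.900) = 3.849×10¹⁰ K⁴.
T = (3.849×10¹⁰)^(1/4).

T ≈ 443 K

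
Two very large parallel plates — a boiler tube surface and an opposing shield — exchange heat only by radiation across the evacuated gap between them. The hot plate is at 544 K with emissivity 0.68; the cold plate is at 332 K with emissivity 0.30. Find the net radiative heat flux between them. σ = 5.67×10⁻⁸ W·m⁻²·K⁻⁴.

For two infinite grey parallel plates, q = σ(T₁⁴ − T₂⁴)/(1/ε₁ + 1/ε₂ − 1).
T₁⁴ − T₂⁴ = 8.758×10¹⁰ − 1.215×10¹⁰ = 7.543×10¹⁰ K⁴.
1/ε₁ + 1/ε₂ − 1 = 1.471 + 3.333 − 1 = 3.804.
q = 5.67×10⁻⁸ × 7.543×10¹⁰ / 3.804.

q ≈ 1120 W/m²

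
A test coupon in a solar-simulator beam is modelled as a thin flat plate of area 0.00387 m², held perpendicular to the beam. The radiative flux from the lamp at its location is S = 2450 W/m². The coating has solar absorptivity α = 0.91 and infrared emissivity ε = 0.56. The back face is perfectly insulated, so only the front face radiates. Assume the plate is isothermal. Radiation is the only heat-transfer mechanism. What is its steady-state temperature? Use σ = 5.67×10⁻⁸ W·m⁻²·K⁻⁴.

T ≈ 515 K

At equilibrium, absorbed power = emitted power.
Absorbing cross-section = A = 0.003870 m²; emitting surface = A = 0.003870 m² (ratio 1).
αS·A_cross = εσ·A_surf·T⁴  ⇒  T⁴ = αS/(ε·1σ).
T⁴ = 0.910·2450/(0.56·1·5.67×10⁻⁸) = 7.022×10¹⁰ K⁴.
T = (7.022×10¹⁰)^(1/4).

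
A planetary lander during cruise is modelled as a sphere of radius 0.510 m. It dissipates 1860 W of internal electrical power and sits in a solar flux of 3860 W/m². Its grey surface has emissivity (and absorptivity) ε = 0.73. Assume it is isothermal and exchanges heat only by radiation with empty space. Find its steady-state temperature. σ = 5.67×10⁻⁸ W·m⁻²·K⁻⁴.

At steady state, absorbed solar power + internal power = radiated power.
Absorbed: α·S·A_cross = 0.73·3860·0.8171 = 2303 W (cross-section πr²).
Total input = 2303 + 1860 = 4163 W.
Radiated: εσ·A_surf·T⁴ with A_surf = 4πr² = 3.269 m².
T⁴ = 4163/(0.73·5.67×10⁻⁸·3.269) = 3.077×10¹⁰ K⁴.

T ≈ 419 K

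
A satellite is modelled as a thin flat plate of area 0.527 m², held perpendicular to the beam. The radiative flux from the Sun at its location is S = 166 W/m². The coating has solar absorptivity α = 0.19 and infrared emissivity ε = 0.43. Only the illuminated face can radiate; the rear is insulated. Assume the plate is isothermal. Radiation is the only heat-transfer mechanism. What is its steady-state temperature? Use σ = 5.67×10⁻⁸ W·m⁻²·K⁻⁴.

T ≈ 190 K

At equilibrium, absorbed power = emitted power.
Absorbing cross-section = A = 0.5270 m²; emitting surface = A = 0.5270 m² (ratio 1).
αS·A_cross = εσ·A_surf·T⁴  ⇒  T⁴ = αS/(ε·1σ).
T⁴ = 0.190·166/(0.43·1·5.67×10⁻⁸) = 1.294×10⁹ K⁴.
T = (1.294×10⁹)^(1/4).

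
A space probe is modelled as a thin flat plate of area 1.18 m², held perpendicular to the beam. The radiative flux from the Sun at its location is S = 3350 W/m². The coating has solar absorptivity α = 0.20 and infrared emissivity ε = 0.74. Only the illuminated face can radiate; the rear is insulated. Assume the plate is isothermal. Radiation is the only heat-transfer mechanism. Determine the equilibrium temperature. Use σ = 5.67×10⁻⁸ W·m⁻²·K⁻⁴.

T ≈ 355 K

At equilibrium, absorbed power = emitted power.
Absorbing cross-section = A = 1.180 m²; emitting surface = A = 1.180 m² (ratio 1).
αS·A_cross = εσ·A_surf·T⁴  ⇒  T⁴ = αS/(ε·1σ).
T⁴ = 0.200·3350/(0.74·1·5.67×10⁻⁸) = 1.597×10¹⁰ K⁴.
T = (1.597×10¹⁰)^(1/4).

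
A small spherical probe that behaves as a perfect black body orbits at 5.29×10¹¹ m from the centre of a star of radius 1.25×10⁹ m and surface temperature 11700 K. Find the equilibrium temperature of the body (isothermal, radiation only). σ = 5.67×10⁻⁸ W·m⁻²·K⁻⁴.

T ≈ 402 K

The star's surface emits σT_*⁴; at distance d the flux is S = σT_*⁴(R_*/d)².
S = 5.67×10⁻⁸·(11700)⁴·(1.25×10⁹/5.29×10¹¹)² = 5932 W/m².
For an isothermal sphere T⁴ = (1−a)S/(4σ) = 2.616×10¹⁰ K⁴.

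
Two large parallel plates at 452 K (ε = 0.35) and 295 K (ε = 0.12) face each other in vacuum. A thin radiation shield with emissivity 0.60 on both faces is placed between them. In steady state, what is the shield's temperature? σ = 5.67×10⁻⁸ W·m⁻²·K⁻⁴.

T_s ≈ 423 K

In steady state the net flux on the hot side equals that on the cold side.
σ(T₁⁴−T_s⁴)/D₁ = σ(T_s⁴−T₂⁴)/D₂, with D₁ = 1/ε₁+1/ε_s−1 = 3.524, D₂ = 1/ε_s+1/ε₂−1 = 9.000.
Solve for T_s⁴: T_s⁴ = (D₂·T₁⁴ + D₁·T₂⁴)/(D₁+D₂) = 3.213×10¹⁰ K⁴.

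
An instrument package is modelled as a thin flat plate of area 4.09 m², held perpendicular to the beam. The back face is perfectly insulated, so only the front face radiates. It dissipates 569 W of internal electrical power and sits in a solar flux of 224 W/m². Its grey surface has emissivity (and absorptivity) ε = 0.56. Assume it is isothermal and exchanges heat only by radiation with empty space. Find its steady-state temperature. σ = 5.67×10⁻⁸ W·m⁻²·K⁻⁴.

At steady state, absorbed solar power + internal power = radiated power.
Absorbed: α·S·A_cross = 0.56·224·4.090 = 513.0 W (cross-section A).
Total input = 513.0 + 569 = 1082 W.
Radiated: εσ·A_surf·T⁴ with A_surf = A = 4.090 m².
T⁴ = 1082/(0.56·5.67×10⁻⁸·4.090) = 8.332×10⁹ K⁴.

T ≈ 302 K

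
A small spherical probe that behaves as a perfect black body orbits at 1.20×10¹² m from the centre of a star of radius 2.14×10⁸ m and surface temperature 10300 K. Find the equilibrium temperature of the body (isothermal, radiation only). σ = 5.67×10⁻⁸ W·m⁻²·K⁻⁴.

T ≈ 97.3 K

The star's surface emits σT_*⁴; at distance d the flux is S = σT_*⁴(R_*/d)².
S = 5.67×10⁻⁸·(10300)⁴·(2.14×10⁸/1.20×10¹²)² = 20.30 W/m².
For an isothermal sphere T⁴ = (1−a)S/(4σ) = 8.949×10⁷ K⁴.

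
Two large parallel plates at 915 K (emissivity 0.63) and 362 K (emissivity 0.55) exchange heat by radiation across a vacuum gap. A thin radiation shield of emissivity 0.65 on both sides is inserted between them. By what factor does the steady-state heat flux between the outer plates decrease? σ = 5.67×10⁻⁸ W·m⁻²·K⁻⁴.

factor ≈ 1.86

Without shield: q₀ = σΔ(T⁴)/(1/ε₁+1/ε₂−1) with denominator 2.405.
With shield the two gaps are in series; the resistances add: (1/ε₁+1/ε_s−1)+(1/ε_s+1/ε₂−1) = 2.126+2.357 = 4.482.
Heat-flux ratio q₀/q = 4.482/2.405.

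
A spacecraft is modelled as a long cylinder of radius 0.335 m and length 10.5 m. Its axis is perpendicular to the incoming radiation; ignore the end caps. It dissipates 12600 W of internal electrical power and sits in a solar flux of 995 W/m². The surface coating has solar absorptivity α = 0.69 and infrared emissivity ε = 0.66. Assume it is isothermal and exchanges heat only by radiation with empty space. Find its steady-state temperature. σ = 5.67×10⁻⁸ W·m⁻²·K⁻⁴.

T ≈ 381 K

At steady state, absorbed solar power + internal power = radiated power.
Absorbed: α·S·A_cross = 0.69·995·7.035 = 4830 W (cross-section 2rL).
Total input = 4830 + 12600 = 17430 W.
Radiated: εσ·A_surf·T⁴ with A_surf = 2πrL = 22.10 m².
T⁴ = 17430/(0.66·5.67×10⁻⁸·22.10) = 2.107×10¹⁰ K⁴.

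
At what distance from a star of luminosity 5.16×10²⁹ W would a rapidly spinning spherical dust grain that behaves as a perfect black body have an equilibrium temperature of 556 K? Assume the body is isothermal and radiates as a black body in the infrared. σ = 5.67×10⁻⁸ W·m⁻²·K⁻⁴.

d ≈ 1.38×10¹² m

For an isothermal black-emitting sphere, (1−a)S·πr² = σ·4πr²·T⁴ ⇒ S = 4σT⁴/(1−a).
S = 4·5.67×10⁻⁸·(556)⁴/1.00 = 21670 W/m².
Flux falls as S = L/(4πd²), so d = √(L/(4πS)) = √(5.16×10²⁹/(4π·21670)).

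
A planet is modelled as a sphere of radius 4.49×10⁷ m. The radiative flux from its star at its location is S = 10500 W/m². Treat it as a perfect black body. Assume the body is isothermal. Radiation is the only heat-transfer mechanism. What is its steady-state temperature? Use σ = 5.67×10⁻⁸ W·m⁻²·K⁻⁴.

At equilibrium, absorbed power = emitted power.
Absorbing cross-section = πr² = 6.333×10¹⁵ m²; emitting surface = 4πr² = 2.533×10¹⁶ m² (ratio 4).
S·A_cross = εσ·A_surf·T⁴  ⇒  T⁴ = S/(4σ).
T⁴ = 1.00·10500/(4·5.67×10⁻⁸) = 4.630×10¹⁰ K⁴.
T = (4.630×10¹⁰)^(1/4).

T ≈ 464 K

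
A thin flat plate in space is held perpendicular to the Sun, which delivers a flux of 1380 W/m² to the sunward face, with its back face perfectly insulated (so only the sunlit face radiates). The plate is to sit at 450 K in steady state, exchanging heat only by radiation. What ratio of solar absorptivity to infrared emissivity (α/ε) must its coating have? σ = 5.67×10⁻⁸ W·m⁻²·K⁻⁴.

α/ε ≈ 1.68

Balance: αS·A = εσ·1A·T⁴ ⇒ α/ε = σT⁴/S.
α/ε = 5.67×10⁻⁸·(450)⁴/1380 = 5.67×10⁻⁸·4.101×10¹⁰/1380.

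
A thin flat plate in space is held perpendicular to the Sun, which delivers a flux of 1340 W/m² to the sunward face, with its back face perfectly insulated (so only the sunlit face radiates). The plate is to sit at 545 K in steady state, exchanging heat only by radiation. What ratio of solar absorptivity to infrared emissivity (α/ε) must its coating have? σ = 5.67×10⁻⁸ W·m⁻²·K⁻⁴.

Balance: αS·A = εσ·1A·T⁴ ⇒ α/ε = σT⁴/S.
α/ε = 5.67×10⁻⁸·(545)⁴/1340 = 5.67×10⁻⁸·8.822×10¹⁰/1340.

α/ε ≈ 3.73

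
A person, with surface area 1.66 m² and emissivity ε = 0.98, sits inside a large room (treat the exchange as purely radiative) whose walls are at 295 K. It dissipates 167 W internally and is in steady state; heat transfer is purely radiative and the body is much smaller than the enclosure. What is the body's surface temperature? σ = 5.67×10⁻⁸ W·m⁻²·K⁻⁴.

For a small grey body in a large enclosure, net radiated power = εσA(T⁴ − T_w⁴).
Steady state: P = εσA(T⁴ − T_w⁴) with A = 1.66 m².
T⁴ = P/(εσA) + T_w⁴ = 167/(0.98·5.67×10⁻⁸·1.660) + (295)⁴
    = 1.811×10⁹ + 7.573×10⁹ = 9.384×10⁹ K⁴.

T ≈ 311 K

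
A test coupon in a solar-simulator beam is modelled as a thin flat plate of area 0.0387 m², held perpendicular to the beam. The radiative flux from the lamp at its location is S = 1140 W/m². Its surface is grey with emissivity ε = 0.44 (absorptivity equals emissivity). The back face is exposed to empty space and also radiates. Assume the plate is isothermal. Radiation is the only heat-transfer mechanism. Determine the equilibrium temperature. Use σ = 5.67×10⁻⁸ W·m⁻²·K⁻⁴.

T ≈ 317 K

At equilibrium, absorbed power = emitted power.
Absorbing cross-section = A = 0.03870 m²; emitting surface = 2A = 0.07740 m² (ratio 2).
εS·A_cross = εσ·A_surf·T⁴  ⇒  T⁴ = S/(2σ)   (ε cancels).
T⁴ = 1140/(2·5.67×10⁻⁸) = 1.005×10¹⁰ K⁴.
T = (1.005×10¹⁰)^(1/4).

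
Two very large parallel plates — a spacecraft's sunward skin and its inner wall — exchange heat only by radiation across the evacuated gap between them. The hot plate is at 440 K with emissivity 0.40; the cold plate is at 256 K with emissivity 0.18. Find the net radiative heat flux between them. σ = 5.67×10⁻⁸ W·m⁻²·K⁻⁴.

q ≈ 267 W/m²

For two infinite grey parallel plates, q = σ(T₁⁴ − T₂⁴)/(1/ε₁ + 1/ε₂ − 1).
T₁⁴ − T₂⁴ = 3.748×10¹⁰ − 4.295×10⁹ = 3.319×10¹⁰ K⁴.
1/ε₁ + 1/ε₂ − 1 = 2.500 + 5.556 − 1 = 7.056.
q = 5.67×10⁻⁸ × 3.319×10¹⁰ / 7.056.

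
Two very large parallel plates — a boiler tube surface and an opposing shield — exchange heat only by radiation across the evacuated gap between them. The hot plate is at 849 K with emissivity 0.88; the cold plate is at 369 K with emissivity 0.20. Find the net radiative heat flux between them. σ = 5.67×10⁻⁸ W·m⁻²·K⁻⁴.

q ≈ 5530 W/m²

For two infinite grey parallel plates, q = σ(T₁⁴ − T₂⁴)/(1/ε₁ + 1/ε₂ − 1).
T₁⁴ − T₂⁴ = 5.196×10¹¹ − 1.854×10¹⁰ = 5.010×10¹¹ K⁴.
1/ε₁ + 1/ε₂ − 1 = 1.136 + 5.000 − 1 = 5.136.
q = 5.67×10⁻⁸ × 5.010×10¹¹ / 5.136.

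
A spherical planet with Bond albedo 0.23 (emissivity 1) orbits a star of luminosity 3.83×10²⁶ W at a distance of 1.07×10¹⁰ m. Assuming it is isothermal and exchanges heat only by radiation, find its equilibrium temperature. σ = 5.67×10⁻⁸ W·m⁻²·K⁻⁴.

First find the stellar flux at distance d: S = L/(4πd²) = 3.83×10²⁶/(4π·(1.07×10¹⁰)²) = 2.662×10⁵ W/m².
For an isothermal sphere, absorbed (1−a)S·πr² = emitted σ·4πr²·T⁴, so T⁴ = (1−a)S/(4σ).
T⁴ = 0.770·2.662×10⁵/(4·5.67×10⁻⁸) = 9.038×10¹¹ K⁴.

T ≈ 975 K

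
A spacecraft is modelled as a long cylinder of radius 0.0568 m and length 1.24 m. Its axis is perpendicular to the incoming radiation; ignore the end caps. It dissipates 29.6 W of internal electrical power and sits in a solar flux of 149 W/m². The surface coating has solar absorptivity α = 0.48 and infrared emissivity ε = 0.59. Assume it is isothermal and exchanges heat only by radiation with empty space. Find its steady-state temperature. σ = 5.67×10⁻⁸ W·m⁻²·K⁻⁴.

At steady state, absorbed solar power + internal power = radiated power.
Absorbed: α·S·A_cross = 0.48·149·0.1409 = 10.07 W (cross-section 2rL).
Total input = 10.07 + 29.6 = 39.67 W.
Radiated: εσ·A_surf·T⁴ with A_surf = 2πrL = 0.4425 m².
T⁴ = 39.67/(0.59·5.67×10⁻⁸·0.4425) = 2.680×10⁹ K⁴.

T ≈ 228 K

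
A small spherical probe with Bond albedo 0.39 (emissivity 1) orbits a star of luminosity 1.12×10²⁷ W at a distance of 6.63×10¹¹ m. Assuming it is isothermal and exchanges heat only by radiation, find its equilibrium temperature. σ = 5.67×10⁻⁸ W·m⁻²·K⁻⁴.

First find the stellar flux at distance d: S = L/(4πd²) = 1.12×10²⁷/(4π·(6.63×10¹¹)²) = 202.8 W/m².
For an isothermal sphere, absorbed (1−a)S·πr² = emitted σ·4πr²·T⁴, so T⁴ = (1−a)S/(4σ).
T⁴ = 0.610·202.8/(4·5.67×10⁻⁸) = 5.453×10⁸ K⁴.

T ≈ 153 K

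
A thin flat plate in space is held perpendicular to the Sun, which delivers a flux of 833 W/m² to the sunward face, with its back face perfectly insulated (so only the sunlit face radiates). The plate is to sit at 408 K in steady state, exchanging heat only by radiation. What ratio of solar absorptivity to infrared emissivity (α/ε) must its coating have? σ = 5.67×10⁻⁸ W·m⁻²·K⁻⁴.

α/ε ≈ 1.89

Balance: αS·A = εσ·1A·T⁴ ⇒ α/ε = σT⁴/S.
α/ε = 5.67×10⁻⁸·(408)⁴/833 = 5.67×10⁻⁸·2.771×10¹⁰/833.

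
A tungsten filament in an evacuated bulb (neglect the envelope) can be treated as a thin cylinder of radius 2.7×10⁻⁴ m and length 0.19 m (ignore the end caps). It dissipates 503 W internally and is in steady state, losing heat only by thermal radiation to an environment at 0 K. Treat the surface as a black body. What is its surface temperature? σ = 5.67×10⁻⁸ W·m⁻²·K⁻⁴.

Steady state: internal power = radiated power, P = εσA T⁴.
Radiating area A = 2πrL = 3.223×10⁻⁴ m².
T⁴ = P/(εσA) = 503/(1.0·5.67×10⁻⁸·3.223×10⁻⁴) = 2.752×10¹³ K⁴.
T = (2.752×10¹³)^(1/4).

T ≈ 2290 K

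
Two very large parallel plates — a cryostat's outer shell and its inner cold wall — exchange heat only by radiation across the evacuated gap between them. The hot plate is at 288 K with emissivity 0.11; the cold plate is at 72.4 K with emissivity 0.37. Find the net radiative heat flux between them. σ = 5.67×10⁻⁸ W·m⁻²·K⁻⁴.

q ≈ 36.0 W/m²

For two infinite grey parallel plates, q = σ(T₁⁴ − T₂⁴)/(1/ε₁ + 1/ε₂ − 1).
T₁⁴ − T₂⁴ = 6.880×10⁹ − 2.748×10⁷ = 6.852×10⁹ K⁴.
1/ε₁ + 1/ε₂ − 1 = 9.091 + 2.703 − 1 = 10.79.
q = 5.67×10⁻⁸ × 6.852×10⁹ / 10.79.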